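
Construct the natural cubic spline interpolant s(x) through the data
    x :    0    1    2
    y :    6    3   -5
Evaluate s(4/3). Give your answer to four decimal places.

Write M_i for s''(x_i). With h_i = 1, 1 and divided differences Δ_i = -3, -8, the continuity of s' gives the tridiagonal system
  1·M_0 + 4·M_1 + 1·M_2 = 6(Δ_1 - Δ_0) = -30
Natural end conditions: M_0 = M_2 = 0.
Solving: M_0 = 0, M_1 = -15/2, M_2 = 0.
On [1, 2], s(x) = 3 - 11/2·(x - 1) - 15/4·(x - 1)² + 5/4·(x - 1)³.
With (x - 1) = 1/3: s(4/3) = 43/54.

0.7963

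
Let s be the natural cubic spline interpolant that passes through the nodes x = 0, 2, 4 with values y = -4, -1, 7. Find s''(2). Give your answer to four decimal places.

1.8750

Put M_i = s'' at the i-th knot. Here h = (2, 2) and Δ = (3/2, 4), so the interior equations h_(i-1)·M_(i-1) + 2(h_(i-1)+h_i)·M_i + h_i·M_(i+1) = 6(Δ_i − Δ_(i-1)) read
  2·M_0 + 8·M_1 + 2·M_2 = 6(Δ_1 - Δ_0) = 15
Natural end conditions: M_0 = M_2 = 0.
Hence M_0 = 0, M_1 = 15/8, M_2 = 0.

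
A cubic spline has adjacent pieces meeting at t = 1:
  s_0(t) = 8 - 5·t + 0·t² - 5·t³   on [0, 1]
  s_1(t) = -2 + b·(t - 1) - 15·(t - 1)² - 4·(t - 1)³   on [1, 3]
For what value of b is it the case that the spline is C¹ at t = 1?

s_0'(t) = -5 + 0·t - 15·t², so s_0'(1) = -20. On the right, s_1'(1) = b, so b = -20.

-20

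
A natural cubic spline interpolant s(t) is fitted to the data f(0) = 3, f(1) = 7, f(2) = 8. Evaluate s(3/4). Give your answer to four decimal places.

6.2461

With M_i denoting the second derivative at x_i, h_i = 1, 1, and Δ_i = (y_(i+1) − y_i)/h_i = 4, 1:
  1·M_0 + 4·M_1 + 1·M_2 = 6(Δ_1 - Δ_0) = -18
Natural end conditions: M_0 = M_2 = 0.
Solving: M_0 = 0, M_1 = -9/2, M_2 = 0.
On [0, 1], s(t) = 3 + 19/4·t + 0·t² - 3/4·t³.
With t = 3/4: s(3/4) = 1599/256.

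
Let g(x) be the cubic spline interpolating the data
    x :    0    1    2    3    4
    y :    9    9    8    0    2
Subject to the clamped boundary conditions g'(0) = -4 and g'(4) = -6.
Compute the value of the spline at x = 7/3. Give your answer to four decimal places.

4.9934

Put M_i = g'' at the i-th knot. Here h = (1, 1, 1, 1) and Δ = (0, -1, -8, 2), so the interior equations h_(i-1)·M_(i-1) + 2(h_(i-1)+h_i)·M_i + h_i·M_(i+1) = 6(Δ_i − Δ_(i-1)) read
  1·M_0 + 4·M_1 + 1·M_2 = 6(Δ_1 - Δ_0) = -6
  1·M_1 + 4·M_2 + 1·M_3 = 6(Δ_2 - Δ_1) = -42
  1·M_2 + 4·M_3 + 1·M_4 = 6(Δ_3 - Δ_2) = 60
Clamped end conditions give two more equations: 2h_0·M_0 + h_0·M_1 = 6(Δ_0 - g'(0)) = 24 and h_3·M_3 + 2h_3·M_4 = 6(g'(4) - Δ_3) = -48.
Forward elimination and back-substitution give M_0 = 337/28, M_1 = -1/14, M_2 = -71/4, M_3 = 407/14, M_4 = -1079/28.
On [2, 3], g(x) = 8 - 97/14·(x - 2) - 71/8·(x - 2)² + 437/56·(x - 2)³.
With (x - 2) = 1/3: g(7/3) = 3775/756.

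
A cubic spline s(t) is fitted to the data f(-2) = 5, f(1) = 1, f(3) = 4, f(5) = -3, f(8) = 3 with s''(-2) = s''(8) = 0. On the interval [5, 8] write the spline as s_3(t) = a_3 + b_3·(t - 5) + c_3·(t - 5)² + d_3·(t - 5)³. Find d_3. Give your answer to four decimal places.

With m_i denoting the second derivative at x_i, h_i = 3, 2, 2, 3, and Δ_i = (y_(i+1) − y_i)/h_i = -4/3, 3/2, -7/2, 2:
  3·m_0 + 10·m_1 + 2·m_2 = 6(Δ_1 - Δ_0) = 17
  2·m_1 + 8·m_2 + 2·m_3 = 6(Δ_2 - Δ_1) = -30
  2·m_2 + 10·m_3 + 3·m_4 = 6(Δ_3 - Δ_2) = 33
Natural end conditions: m_0 = m_4 = 0.
Solving the tridiagonal system: m_0 = 0, m_1 = 253/90, m_2 = -50/9, m_3 = 397/90, m_4 = 0.
On [5, 8], with s_3(t) = a_3 + b_3·(t - 5) + c_3·(t - 5)² + d_3·(t - 5)³: c_3 = m_3/2 = 397/180, d_3 = (m_4 - m_3)/(6h_3) = -397/1620, b_3 = Δ_3 - h_3(2m_3 + m_4)/6 = -217/90.

-0.2451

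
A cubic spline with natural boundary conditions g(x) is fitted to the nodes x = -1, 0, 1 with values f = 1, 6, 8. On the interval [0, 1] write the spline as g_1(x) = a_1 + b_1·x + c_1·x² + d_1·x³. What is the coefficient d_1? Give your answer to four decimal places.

0.7500

Write σ_i for g''(x_i). With h_i = 1, 1 and divided differences Δ_i = 5, 2, the continuity of g' gives the tridiagonal system
  1·σ_0 + 4·σ_1 + 1·σ_2 = 6(Δ_1 - Δ_0) = -18
Natural end conditions: σ_0 = σ_2 = 0.
Hence σ_0 = 0, σ_1 = -9/2, σ_2 = 0.
On [0, 1], with g_1(x) = a_1 + b_1·x + c_1·x² + d_1·x³: c_1 = σ_1/2 = -9/4, d_1 = (σ_2 - σ_1)/(6h_1) = 3/4, b_1 = Δ_1 - h_1(2σ_1 + σ_2)/6 = 7/2.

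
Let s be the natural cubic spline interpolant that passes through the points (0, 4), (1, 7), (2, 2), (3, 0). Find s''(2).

8

With M_i denoting the second derivative at x_i, h_i = 1, 1, 1, and Δ_i = (y_(i+1) − y_i)/h_i = 3, -5, -2:
  1·M_0 + 4·M_1 + 1·M_2 = 6(Δ_1 - Δ_0) = -48
  1·M_1 + 4·M_2 + 1·M_3 = 6(Δ_2 - Δ_1) = 18
Natural end conditions: M_0 = M_3 = 0.
Hence M_0 = 0, M_1 = -14, M_2 = 8, M_3 = 0.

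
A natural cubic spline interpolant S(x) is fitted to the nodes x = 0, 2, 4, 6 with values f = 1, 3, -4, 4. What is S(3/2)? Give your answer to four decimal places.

3.6156

With m_i denoting the second derivative at x_i, h_i = 2, 2, 2, and Δ_i = (y_(i+1) − y_i)/h_i = 1, -7/2, 4:
  2·m_0 + 8·m_1 + 2·m_2 = 6(Δ_1 - Δ_0) = -27
  2·m_1 + 8·m_2 + 2·m_3 = 6(Δ_2 - Δ_1) = 45
Natural end conditions: m_0 = m_3 = 0.
Solving: m_0 = 0, m_1 = -51/10, m_2 = 69/10, m_3 = 0.
On [0, 2], S(x) = 1 + 27/10·x + 0·x² - 17/40·x³.
With x = 3/2: S(3/2) = 1157/320.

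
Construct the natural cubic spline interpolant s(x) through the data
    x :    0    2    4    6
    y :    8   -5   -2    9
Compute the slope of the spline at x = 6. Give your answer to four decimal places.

6.0333

Write M_i for s''(x_i). With h_i = 2, 2, 2 and divided differences Δ_i = -13/2, 3/2, 11/2, the continuity of s' gives the tridiagonal system
  2·M_0 + 8·M_1 + 2·M_2 = 6(Δ_1 - Δ_0) = 48
  2·M_1 + 8·M_2 + 2·M_3 = 6(Δ_2 - Δ_1) = 24
Natural end conditions: M_0 = M_3 = 0.
Forward elimination and back-substitution give M_0 = 0, M_1 = 28/5, M_2 = 8/5, M_3 = 0.
On [4, 6], s'(x) = b_2 + 2c_2·(x - 4) + 3d_2·(x - 4)² with b_2 = Δ_2 - h_2(2M_2 + M_3)/6 = 133/30, c_2 = M_2/2 = 4/5, d_2 = (M_3 - M_2)/(6h_2) = -2/15. So s'(6) = 181/30.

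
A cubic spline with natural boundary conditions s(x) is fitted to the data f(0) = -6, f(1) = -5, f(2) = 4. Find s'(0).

Put σ_i = s'' at the i-th knot. Here h = (1, 1) and Δ = (1, 9), so the interior equations h_(i-1)·σ_(i-1) + 2(h_(i-1)+h_i)·σ_i + h_i·σ_(i+1) = 6(Δ_i − Δ_(i-1)) read
  1·σ_0 + 4·σ_1 + 1·σ_2 = 6(Δ_1 - Δ_0) = 48
Natural end conditions: σ_0 = σ_2 = 0.
Hence σ_0 = 0, σ_1 = 12, σ_2 = 0.
On [0, 1], s'(x) = b_0 + 2c_0·x + 3d_0·x² with b_0 = Δ_0 - h_0(2σ_0 + σ_1)/6 = -1, c_0 = σ_0/2 = 0, d_0 = (σ_1 - σ_0)/(6h_0) = 2. So s'(0) = -1.

-1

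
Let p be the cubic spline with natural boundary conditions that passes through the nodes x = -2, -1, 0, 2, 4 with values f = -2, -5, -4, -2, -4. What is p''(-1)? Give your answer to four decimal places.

Write M_i for p''(x_i). With h_i = 1, 1, 2, 2 and divided differences Δ_i = -3, 1, 1, -1, the continuity of p' gives the tridiagonal system
  1·M_0 + 4·M_1 + 1·M_2 = 6(Δ_1 - Δ_0) = 24
  1·M_1 + 6·M_2 + 2·M_3 = 6(Δ_2 - Δ_1) = 0
  2·M_2 + 8·M_3 + 2·M_4 = 6(Δ_3 - Δ_2) = -12
Natural end conditions: M_0 = M_4 = 0.
Forward elimination and back-substitution give M_0 = 0, M_1 = 43/7, M_2 = -4/7, M_3 = -19/14, M_4 = 0.

6.1429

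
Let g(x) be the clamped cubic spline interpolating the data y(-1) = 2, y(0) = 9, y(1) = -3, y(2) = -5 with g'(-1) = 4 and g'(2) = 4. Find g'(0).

Let M_i = g''(x_i). Step sizes h_i = 1, 1, 1; slopes of the chords Δ_i = (y_(i+1) - y_i)/h_i = 7, -12, -2.
  1·M_0 + 4·M_1 + 1·M_2 = 6(Δ_1 - Δ_0) = -114
  1·M_1 + 4·M_2 + 1·M_3 = 6(Δ_2 - Δ_1) = 60
Clamped end conditions give two more equations: 2h_0·M_0 + h_0·M_1 = 6(Δ_0 - g'(-1)) = 18 and h_2·M_2 + 2h_2·M_3 = 6(g'(2) - Δ_2) = 36.
Forward elimination and back-substitution give M_0 = 30, M_1 = -42, M_2 = 24, M_3 = 6.
On [0, 1], g'(x) = b_1 + 2c_1·x + 3d_1·x² with b_1 = Δ_1 - h_1(2M_1 + M_2)/6 = -2, c_1 = M_1/2 = -21, d_1 = (M_2 - M_1)/(6h_1) = 11. So g'(0) = -2.

-2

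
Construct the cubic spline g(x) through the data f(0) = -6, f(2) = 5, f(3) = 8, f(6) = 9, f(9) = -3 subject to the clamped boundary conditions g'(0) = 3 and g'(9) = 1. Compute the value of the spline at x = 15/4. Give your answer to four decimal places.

With M_i denoting the second derivative at x_i, h_i = 2, 1, 3, 3, and Δ_i = (y_(i+1) − y_i)/h_i = 11/2, 3, 1/3, -4:
  2·M_0 + 6·M_1 + 1·M_2 = 6(Δ_1 - Δ_0) = -15
  1·M_1 + 8·M_2 + 3·M_3 = 6(Δ_2 - Δ_1) = -16
  3·M_2 + 12·M_3 + 3·M_4 = 6(Δ_3 - Δ_2) = -26
Clamped end conditions give two more equations: 2h_0·M_0 + h_0·M_1 = 6(Δ_0 - g'(0)) = 15 and h_3·M_3 + 2h_3·M_4 = 6(g'(9) - Δ_3) = 30.
Forward elimination and back-substitution give M_0 = 1945/324, M_1 = -365/81, M_2 = 5/162, M_3 = -317/81, M_4 = 1127/162.
On [3, 6], g(x) = 8 + 61/27·(x - 3) + 5/324·(x - 3)² - 71/324·(x - 3)³.
With (x - 3) = 3/4: g(15/4) = 7381/768.

9.6107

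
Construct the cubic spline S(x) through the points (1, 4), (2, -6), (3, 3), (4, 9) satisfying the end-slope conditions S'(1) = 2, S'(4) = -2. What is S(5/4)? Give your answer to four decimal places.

2.9281

Put m_i = S'' at the i-th knot. Here h = (1, 1, 1) and Δ = (-10, 9, 6), so the interior equations h_(i-1)·m_(i-1) + 2(h_(i-1)+h_i)·m_i + h_i·m_(i+1) = 6(Δ_i − Δ_(i-1)) read
  1·m_0 + 4·m_1 + 1·m_2 = 6(Δ_1 - Δ_0) = 114
  1·m_1 + 4·m_2 + 1·m_3 = 6(Δ_2 - Δ_1) = -18
Clamped end conditions give two more equations: 2h_0·m_0 + h_0·m_1 = 6(Δ_0 - S'(1)) = -72 and h_2·m_2 + 2h_2·m_3 = 6(S'(4) - Δ_2) = -48.
Solving: m_0 = -886/15, m_1 = 692/15, m_2 = -172/15, m_3 = -274/15.
On [1, 2], S(x) = 4 + 2·(x - 1) - 443/15·(x - 1)² + 263/15·(x - 1)³.
With (x - 1) = 1/4: S(5/4) = 937/320.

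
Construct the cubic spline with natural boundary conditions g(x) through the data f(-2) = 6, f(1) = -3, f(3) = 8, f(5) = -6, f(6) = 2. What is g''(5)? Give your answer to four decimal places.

20.5385

Let M_i = g''(x_i). Step sizes h_i = 3, 2, 2, 1; slopes of the chords Δ_i = (y_(i+1) - y_i)/h_i = -3, 11/2, -7, 8.
  3·M_0 + 10·M_1 + 2·M_2 = 6(Δ_1 - Δ_0) = 51
  2·M_1 + 8·M_2 + 2·M_3 = 6(Δ_2 - Δ_1) = -75
  2·M_2 + 6·M_3 + 1·M_4 = 6(Δ_3 - Δ_2) = 90
Natural end conditions: M_0 = M_4 = 0.
Solving: M_0 = 0, M_1 = 219/26, M_2 = -216/13, M_3 = 267/13, M_4 = 0.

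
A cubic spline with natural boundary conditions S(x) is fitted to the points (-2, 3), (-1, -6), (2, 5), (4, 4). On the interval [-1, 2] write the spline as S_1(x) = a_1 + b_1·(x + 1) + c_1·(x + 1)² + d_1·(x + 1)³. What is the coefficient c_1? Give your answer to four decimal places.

Let M_i = S''(x_i). Step sizes h_i = 1, 3, 2; slopes of the chords Δ_i = (y_(i+1) - y_i)/h_i = -9, 11/3, -1/2.
  1·M_0 + 8·M_1 + 3·M_2 = 6(Δ_1 - Δ_0) = 76
  3·M_1 + 10·M_2 + 2·M_3 = 6(Δ_2 - Δ_1) = -25
Natural end conditions: M_0 = M_3 = 0.
Solving the tridiagonal system: M_0 = 0, M_1 = 835/71, M_2 = -428/71, M_3 = 0.
On [-1, 2], with S_1(x) = a_1 + b_1·(x + 1) + c_1·(x + 1)² + d_1·(x + 1)³: c_1 = M_1/2 = 835/142, d_1 = (M_2 - M_1)/(6h_1) = -421/426, b_1 = Δ_1 - h_1(2M_1 + M_2)/6 = -1082/213.

5.8803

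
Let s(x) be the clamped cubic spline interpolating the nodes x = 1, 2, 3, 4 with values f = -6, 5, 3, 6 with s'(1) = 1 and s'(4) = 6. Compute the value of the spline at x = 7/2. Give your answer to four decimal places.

With M_i denoting the second derivative at x_i, h_i = 1, 1, 1, and Δ_i = (y_(i+1) − y_i)/h_i = 11, -2, 3:
  1·M_0 + 4·M_1 + 1·M_2 = 6(Δ_1 - Δ_0) = -78
  1·M_1 + 4·M_2 + 1·M_3 = 6(Δ_2 - Δ_1) = 30
Clamped end conditions give two more equations: 2h_0·M_0 + h_0·M_1 = 6(Δ_0 - s'(1)) = 60 and h_2·M_2 + 2h_2·M_3 = 6(s'(4) - Δ_2) = 18.
Solving the tridiagonal system: M_0 = 716/15, M_1 = -532/15, M_2 = 242/15, M_3 = 14/15.
On [3, 4], s(x) = 3 - 38/15·(x - 3) + 121/15·(x - 3)² - 38/15·(x - 3)³.
With (x - 3) = 1/2: s(7/2) = 103/30.

3.4333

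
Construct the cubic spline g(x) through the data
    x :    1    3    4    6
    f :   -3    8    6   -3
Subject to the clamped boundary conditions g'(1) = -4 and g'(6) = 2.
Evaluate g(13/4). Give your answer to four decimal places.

8.4199

Let σ_i = g''(x_i). Step sizes h_i = 2, 1, 2; slopes of the chords Δ_i = (y_(i+1) - y_i)/h_i = 11/2, -2, -9/2.
  2·σ_0 + 6·σ_1 + 1·σ_2 = 6(Δ_1 - Δ_0) = -45
  1·σ_1 + 6·σ_2 + 2·σ_3 = 6(Δ_2 - Δ_1) = -15
Clamped end conditions give two more equations: 2h_0·σ_0 + h_0·σ_1 = 6(Δ_0 - g'(1)) = 57 and h_2·σ_2 + 2h_2·σ_3 = 6(g'(6) - Δ_2) = 39.
Hence σ_0 = 339/16, σ_1 = -111/8, σ_2 = -33/8, σ_3 = 189/16.
On [3, 4], g(x) = 8 + 53/16·(x - 3) - 111/16·(x - 3)² + 13/8·(x - 3)³.
With (x - 3) = 1/4: g(13/4) = 4311/512.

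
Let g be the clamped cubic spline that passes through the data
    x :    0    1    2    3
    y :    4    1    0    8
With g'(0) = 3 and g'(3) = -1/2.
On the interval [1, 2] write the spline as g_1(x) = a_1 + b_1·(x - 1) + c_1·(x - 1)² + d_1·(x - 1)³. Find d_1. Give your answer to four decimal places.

3.3000

With m_i denoting the second derivative at x_i, h_i = 1, 1, 1, and Δ_i = (y_(i+1) − y_i)/h_i = -3, -1, 8:
  1·m_0 + 4·m_1 + 1·m_2 = 6(Δ_1 - Δ_0) = 12
  1·m_1 + 4·m_2 + 1·m_3 = 6(Δ_2 - Δ_1) = 54
Clamped end conditions give two more equations: 2h_0·m_0 + h_0·m_1 = 6(Δ_0 - g'(0)) = -36 and h_2·m_2 + 2h_2·m_3 = 6(g'(3) - Δ_2) = -51.
Hence m_0 = -287/15, m_1 = 34/15, m_2 = 331/15, m_3 = -548/15.
On [1, 2], with g_1(x) = a_1 + b_1·(x - 1) + c_1·(x - 1)² + d_1·(x - 1)³: c_1 = m_1/2 = 17/15, d_1 = (m_2 - m_1)/(6h_1) = 33/10, b_1 = Δ_1 - h_1(2m_1 + m_2)/6 = -163/30.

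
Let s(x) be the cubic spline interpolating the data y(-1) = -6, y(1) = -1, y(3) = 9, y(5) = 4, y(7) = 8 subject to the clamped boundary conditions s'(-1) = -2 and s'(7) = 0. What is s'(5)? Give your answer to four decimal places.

Write m_i for s''(x_i). With h_i = 2, 2, 2, 2 and divided differences Δ_i = 5/2, 5, -5/2, 2, the continuity of s' gives the tridiagonal system
  2·m_0 + 8·m_1 + 2·m_2 = 6(Δ_1 - Δ_0) = 15
  2·m_1 + 8·m_2 + 2·m_3 = 6(Δ_2 - Δ_1) = -45
  2·m_2 + 8·m_3 + 2·m_4 = 6(Δ_3 - Δ_2) = 27
Clamped end conditions give two more equations: 2h_0·m_0 + h_0·m_1 = 6(Δ_0 - s'(-1)) = 27 and h_3·m_3 + 2h_3·m_4 = 6(s'(7) - Δ_3) = -12.
Solving: m_0 = 11/2, m_1 = 5/2, m_2 = -8, m_3 = 7, m_4 = -13/2.
On [5, 7], s'(x) = b_3 + 2c_3·(x - 5) + 3d_3·(x - 5)² with b_3 = Δ_3 - h_3(2m_3 + m_4)/6 = -1/2, c_3 = m_3/2 = 7/2, d_3 = (m_4 - m_3)/(6h_3) = -9/8. So s'(5) = -1/2.

-0.5000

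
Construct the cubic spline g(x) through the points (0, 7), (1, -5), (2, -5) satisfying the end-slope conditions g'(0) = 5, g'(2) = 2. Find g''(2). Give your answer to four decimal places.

-13.5000

Put σ_i = g'' at the i-th knot. Here h = (1, 1) and Δ = (-12, 0), so the interior equations h_(i-1)·σ_(i-1) + 2(h_(i-1)+h_i)·σ_i + h_i·σ_(i+1) = 6(Δ_i − Δ_(i-1)) read
  1·σ_0 + 4·σ_1 + 1·σ_2 = 6(Δ_1 - Δ_0) = 72
Clamped end conditions give two more equations: 2h_0·σ_0 + h_0·σ_1 = 6(Δ_0 - g'(0)) = -102 and h_1·σ_1 + 2h_1·σ_2 = 6(g'(2) - Δ_1) = 12.
Forward elimination and back-substitution give σ_0 = -141/2, σ_1 = 39, σ_2 = -27/2.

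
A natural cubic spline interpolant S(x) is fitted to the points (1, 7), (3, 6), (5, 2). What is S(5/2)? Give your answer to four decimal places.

Write m_i for S''(x_i). With h_i = 2, 2 and divided differences Δ_i = -1/2, -2, the continuity of S' gives the tridiagonal system
  2·m_0 + 8·m_1 + 2·m_2 = 6(Δ_1 - Δ_0) = -9
Natural end conditions: m_0 = m_2 = 0.
Solving: m_0 = 0, m_1 = -9/8, m_2 = 0.
On [1, 3], S(x) = 7 - 1/8·(x - 1) + 0·(x - 1)² - 3/32·(x - 1)³.
With (x - 1) = 3/2: S(5/2) = 1663/256.

6.4961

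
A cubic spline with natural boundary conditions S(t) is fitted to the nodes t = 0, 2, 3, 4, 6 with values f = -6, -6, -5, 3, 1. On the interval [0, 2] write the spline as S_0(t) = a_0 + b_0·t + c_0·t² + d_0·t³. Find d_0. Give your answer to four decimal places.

-0.1061

Write m_i for S''(x_i). With h_i = 2, 1, 1, 2 and divided differences Δ_i = 0, 1, 8, -1, the continuity of S' gives the tridiagonal system
  2·m_0 + 6·m_1 + 1·m_2 = 6(Δ_1 - Δ_0) = 6
  1·m_1 + 4·m_2 + 1·m_3 = 6(Δ_2 - Δ_1) = 42
  1·m_2 + 6·m_3 + 2·m_4 = 6(Δ_3 - Δ_2) = -54
Natural end conditions: m_0 = m_4 = 0.
Solving: m_0 = 0, m_1 = -14/11, m_2 = 150/11, m_3 = -124/11, m_4 = 0.
On [0, 2], with S_0(t) = a_0 + b_0·t + c_0·t² + d_0·t³: c_0 = m_0/2 = 0, d_0 = (m_1 - m_0)/(6h_0) = -7/66, b_0 = Δ_0 - h_0(2m_0 + m_1)/6 = 14/33.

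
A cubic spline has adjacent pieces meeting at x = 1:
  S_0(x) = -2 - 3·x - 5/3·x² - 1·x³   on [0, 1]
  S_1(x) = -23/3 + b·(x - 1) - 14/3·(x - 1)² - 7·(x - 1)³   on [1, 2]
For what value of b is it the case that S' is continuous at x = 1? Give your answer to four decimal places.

S_0'(x) = -3 - 10/3·x - 3·x², so S_0'(1) = -28/3. On the right, S_1'(1) = b, so b = -28/3.

-9.3333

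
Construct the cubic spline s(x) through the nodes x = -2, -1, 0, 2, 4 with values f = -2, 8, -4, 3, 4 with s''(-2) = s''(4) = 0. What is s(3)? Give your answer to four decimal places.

5.6161

Write σ_i for s''(x_i). With h_i = 1, 1, 2, 2 and divided differences Δ_i = 10, -12, 7/2, 1/2, the continuity of s' gives the tridiagonal system
  1·σ_0 + 4·σ_1 + 1·σ_2 = 6(Δ_1 - Δ_0) = -132
  1·σ_1 + 6·σ_2 + 2·σ_3 = 6(Δ_2 - Δ_1) = 93
  2·σ_2 + 8·σ_3 + 2·σ_4 = 6(Δ_3 - Δ_2) = -18
Natural end conditions: σ_0 = σ_4 = 0.
Solving: σ_0 = 0, σ_1 = -549/14, σ_2 = 174/7, σ_3 = -237/28, σ_4 = 0.
On [2, 4], s(x) = 3 + 43/7·(x - 2) - 237/56·(x - 2)² + 79/112·(x - 2)³.
With (x - 2) = 1: s(3) = 629/112.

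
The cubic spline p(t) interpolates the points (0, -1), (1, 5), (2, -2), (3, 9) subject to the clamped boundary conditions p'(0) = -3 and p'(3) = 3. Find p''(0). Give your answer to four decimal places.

49.2000

With M_i denoting the second derivative at x_i, h_i = 1, 1, 1, and Δ_i = (y_(i+1) − y_i)/h_i = 6, -7, 11:
  1·M_0 + 4·M_1 + 1·M_2 = 6(Δ_1 - Δ_0) = -78
  1·M_1 + 4·M_2 + 1·M_3 = 6(Δ_2 - Δ_1) = 108
Clamped end conditions give two more equations: 2h_0·M_0 + h_0·M_1 = 6(Δ_0 - p'(0)) = 54 and h_2·M_2 + 2h_2·M_3 = 6(p'(3) - Δ_2) = -48.
Solving the tridiagonal system: M_0 = 246/5, M_1 = -222/5, M_2 = 252/5, M_3 = -246/5.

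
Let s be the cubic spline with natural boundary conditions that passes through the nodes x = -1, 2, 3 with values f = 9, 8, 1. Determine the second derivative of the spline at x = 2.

With m_i denoting the second derivative at x_i, h_i = 3, 1, and Δ_i = (y_(i+1) − y_i)/h_i = -1/3, -7:
  3·m_0 + 8·m_1 + 1·m_2 = 6(Δ_1 - Δ_0) = -40
Natural end conditions: m_0 = m_2 = 0.
Forward elimination and back-substitution give m_0 = 0, m_1 = -5, m_2 = 0.

-5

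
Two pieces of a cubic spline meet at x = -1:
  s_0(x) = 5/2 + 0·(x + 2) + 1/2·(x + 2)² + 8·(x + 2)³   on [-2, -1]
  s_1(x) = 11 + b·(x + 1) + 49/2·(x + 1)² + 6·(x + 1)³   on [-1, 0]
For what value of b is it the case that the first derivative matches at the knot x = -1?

25

s_0'(x) = 0 + 1·(x + 2) + 24·(x + 2)², so s_0'(-1) = 25. On the right, s_1'(-1) = b, so b = 25.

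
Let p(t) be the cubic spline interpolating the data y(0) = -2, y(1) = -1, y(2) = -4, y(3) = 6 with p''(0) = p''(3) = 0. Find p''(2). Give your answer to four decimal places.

Write m_i for p''(x_i). With h_i = 1, 1, 1 and divided differences Δ_i = 1, -3, 10, the continuity of p' gives the tridiagonal system
  1·m_0 + 4·m_1 + 1·m_2 = 6(Δ_1 - Δ_0) = -24
  1·m_1 + 4·m_2 + 1·m_3 = 6(Δ_2 - Δ_1) = 78
Natural end conditions: m_0 = m_3 = 0.
Solving: m_0 = 0, m_1 = -58/5, m_2 = 112/5, m_3 = 0.

22.4000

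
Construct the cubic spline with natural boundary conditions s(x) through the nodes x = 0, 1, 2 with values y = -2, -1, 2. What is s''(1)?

With m_i denoting the second derivative at x_i, h_i = 1, 1, and Δ_i = (y_(i+1) − y_i)/h_i = 1, 3:
  1·m_0 + 4·m_1 + 1·m_2 = 6(Δ_1 - Δ_0) = 12
Natural end conditions: m_0 = m_2 = 0.
Solving the tridiagonal system: m_0 = 0, m_1 = 3, m_2 = 0.

3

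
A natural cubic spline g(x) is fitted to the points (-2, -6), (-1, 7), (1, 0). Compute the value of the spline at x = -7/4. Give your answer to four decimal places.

With M_i denoting the second derivative at x_i, h_i = 1, 2, and Δ_i = (y_(i+1) − y_i)/h_i = 13, -7/2:
  1·M_0 + 6·M_1 + 2·M_2 = 6(Δ_1 - Δ_0) = -99
Natural end conditions: M_0 = M_2 = 0.
Hence M_0 = 0, M_1 = -33/2, M_2 = 0.
On [-2, -1], g(x) = -6 + 63/4·(x + 2) + 0·(x + 2)² - 11/4·(x + 2)³.
With (x + 2) = 1/4: g(-7/4) = -539/256.

-2.1055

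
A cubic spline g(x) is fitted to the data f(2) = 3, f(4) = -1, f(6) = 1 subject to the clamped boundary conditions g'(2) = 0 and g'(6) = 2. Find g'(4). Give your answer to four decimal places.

-1.2500

Let σ_i = g''(x_i). Step sizes h_i = 2, 2; slopes of the chords Δ_i = (y_(i+1) - y_i)/h_i = -2, 1.
  2·σ_0 + 8·σ_1 + 2·σ_2 = 6(Δ_1 - Δ_0) = 18
Clamped end conditions give two more equations: 2h_0·σ_0 + h_0·σ_1 = 6(Δ_0 - g'(2)) = -12 and h_1·σ_1 + 2h_1·σ_2 = 6(g'(6) - Δ_1) = 6.
Solving the tridiagonal system: σ_0 = -19/4, σ_1 = 7/2, σ_2 = -1/4.
On [4, 6], g'(x) = b_1 + 2c_1·(x - 4) + 3d_1·(x - 4)² with b_1 = Δ_1 - h_1(2σ_1 + σ_2)/6 = -5/4, c_1 = σ_1/2 = 7/4, d_1 = (σ_2 - σ_1)/(6h_1) = -5/16. So g'(4) = -5/4.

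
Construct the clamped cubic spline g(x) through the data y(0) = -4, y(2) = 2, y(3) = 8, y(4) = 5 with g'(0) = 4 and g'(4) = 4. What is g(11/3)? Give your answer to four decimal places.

Write M_i for g''(x_i). With h_i = 2, 1, 1 and divided differences Δ_i = 3, 6, -3, the continuity of g' gives the tridiagonal system
  2·M_0 + 6·M_1 + 1·M_2 = 6(Δ_1 - Δ_0) = 18
  1·M_1 + 4·M_2 + 1·M_3 = 6(Δ_2 - Δ_1) = -54
Clamped end conditions give two more equations: 2h_0·M_0 + h_0·M_1 = 6(Δ_0 - g'(0)) = -6 and h_2·M_2 + 2h_2·M_3 = 6(g'(4) - Δ_2) = 42.
Hence M_0 = -6, M_1 = 9, M_2 = -24, M_3 = 33.
On [3, 4], g(x) = 8 - 1/2·(x - 3) - 12·(x - 3)² + 19/2·(x - 3)³.
With (x - 3) = 2/3: g(11/3) = 139/27.

5.1481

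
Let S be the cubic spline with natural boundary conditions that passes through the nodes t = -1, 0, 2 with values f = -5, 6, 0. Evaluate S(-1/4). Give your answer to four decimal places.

4.0156

Put m_i = S'' at the i-th knot. Here h = (1, 2) and Δ = (11, -3), so the interior equations h_(i-1)·m_(i-1) + 2(h_(i-1)+h_i)·m_i + h_i·m_(i+1) = 6(Δ_i − Δ_(i-1)) read
  1·m_0 + 6·m_1 + 2·m_2 = 6(Δ_1 - Δ_0) = -84
Natural end conditions: m_0 = m_2 = 0.
Forward elimination and back-substitution give m_0 = 0, m_1 = -14, m_2 = 0.
On [-1, 0], S(t) = -5 + 40/3·(t + 1) + 0·(t + 1)² - 7/3·(t + 1)³.
With (t + 1) = 3/4: S(-1/4) = 257/64.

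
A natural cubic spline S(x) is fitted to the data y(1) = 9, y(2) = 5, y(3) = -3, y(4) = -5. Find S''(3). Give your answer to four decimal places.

Let M_i = S''(x_i). Step sizes h_i = 1, 1, 1; slopes of the chords Δ_i = (y_(i+1) - y_i)/h_i = -4, -8, -2.
  1·M_0 + 4·M_1 + 1·M_2 = 6(Δ_1 - Δ_0) = -24
  1·M_1 + 4·M_2 + 1·M_3 = 6(Δ_2 - Δ_1) = 36
Natural end conditions: M_0 = M_3 = 0.
Forward elimination and back-substitution give M_0 = 0, M_1 = -44/5, M_2 = 56/5, M_3 = 0.

11.2000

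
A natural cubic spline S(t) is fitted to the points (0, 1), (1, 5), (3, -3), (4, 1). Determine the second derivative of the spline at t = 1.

-12

With σ_i denoting the second derivative at x_i, h_i = 1, 2, 1, and Δ_i = (y_(i+1) − y_i)/h_i = 4, -4, 4:
  1·σ_0 + 6·σ_1 + 2·σ_2 = 6(Δ_1 - Δ_0) = -48
  2·σ_1 + 6·σ_2 + 1·σ_3 = 6(Δ_2 - Δ_1) = 48
Natural end conditions: σ_0 = σ_3 = 0.
Hence σ_0 = 0, σ_1 = -12, σ_2 = 12, σ_3 = 0.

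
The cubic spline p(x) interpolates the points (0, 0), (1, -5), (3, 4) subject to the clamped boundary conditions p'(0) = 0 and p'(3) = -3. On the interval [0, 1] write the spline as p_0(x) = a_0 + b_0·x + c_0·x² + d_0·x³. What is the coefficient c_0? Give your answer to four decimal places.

With σ_i denoting the second derivative at x_i, h_i = 1, 2, and Δ_i = (y_(i+1) − y_i)/h_i = -5, 9/2:
  1·σ_0 + 6·σ_1 + 2·σ_2 = 6(Δ_1 - Δ_0) = 57
Clamped end conditions give two more equations: 2h_0·σ_0 + h_0·σ_1 = 6(Δ_0 - p'(0)) = -30 and h_1·σ_1 + 2h_1·σ_2 = 6(p'(3) - Δ_1) = -45.
Solving: σ_0 = -51/2, σ_1 = 21, σ_2 = -87/4.
On [0, 1], with p_0(x) = a_0 + b_0·x + c_0·x² + d_0·x³: c_0 = σ_0/2 = -51/4, d_0 = (σ_1 - σ_0)/(6h_0) = 31/4, b_0 = Δ_0 - h_0(2σ_0 + σ_1)/6 = 0.

-12.7500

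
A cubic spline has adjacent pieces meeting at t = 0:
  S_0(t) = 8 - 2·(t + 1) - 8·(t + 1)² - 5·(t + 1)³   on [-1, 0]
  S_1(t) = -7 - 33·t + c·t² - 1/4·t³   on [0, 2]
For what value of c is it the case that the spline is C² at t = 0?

S_0''(t) = -16 - 30·(t + 1), so S_0''(0) = -46. On the right, S_1''(0) = 2c, so c = -23.

-23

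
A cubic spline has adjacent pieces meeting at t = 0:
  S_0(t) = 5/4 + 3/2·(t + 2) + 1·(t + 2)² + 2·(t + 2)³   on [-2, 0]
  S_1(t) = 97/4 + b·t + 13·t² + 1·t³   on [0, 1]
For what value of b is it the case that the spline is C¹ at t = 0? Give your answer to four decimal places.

S_0'(t) = 3/2 + 2·(t + 2) + 6·(t + 2)², so S_0'(0) = 59/2. On the right, S_1'(0) = b, so b = 59/2.

29.5000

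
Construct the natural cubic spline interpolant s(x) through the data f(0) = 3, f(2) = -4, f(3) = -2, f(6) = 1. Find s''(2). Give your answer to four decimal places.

Put M_i = s'' at the i-th knot. Here h = (2, 1, 3) and Δ = (-7/2, 2, 1), so the interior equations h_(i-1)·M_(i-1) + 2(h_(i-1)+h_i)·M_i + h_i·M_(i+1) = 6(Δ_i − Δ_(i-1)) read
  2·M_0 + 6·M_1 + 1·M_2 = 6(Δ_1 - Δ_0) = 33
  1·M_1 + 8·M_2 + 3·M_3 = 6(Δ_2 - Δ_1) = -6
Natural end conditions: M_0 = M_3 = 0.
Solving the tridiagonal system: M_0 = 0, M_1 = 270/47, M_2 = -69/47, M_3 = 0.

5.7447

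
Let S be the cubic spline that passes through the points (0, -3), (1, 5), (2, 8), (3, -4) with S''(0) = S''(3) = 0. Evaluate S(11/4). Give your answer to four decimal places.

-0.1406

With m_i denoting the second derivative at x_i, h_i = 1, 1, 1, and Δ_i = (y_(i+1) − y_i)/h_i = 8, 3, -12:
  1·m_0 + 4·m_1 + 1·m_2 = 6(Δ_1 - Δ_0) = -30
  1·m_1 + 4·m_2 + 1·m_3 = 6(Δ_2 - Δ_1) = -90
Natural end conditions: m_0 = m_3 = 0.
Solving the tridiagonal system: m_0 = 0, m_1 = -2, m_2 = -22, m_3 = 0.
On [2, 3], S(x) = 8 - 14/3·(x - 2) - 11·(x - 2)² + 11/3·(x - 2)³.
With (x - 2) = 3/4: S(11/4) = -9/64.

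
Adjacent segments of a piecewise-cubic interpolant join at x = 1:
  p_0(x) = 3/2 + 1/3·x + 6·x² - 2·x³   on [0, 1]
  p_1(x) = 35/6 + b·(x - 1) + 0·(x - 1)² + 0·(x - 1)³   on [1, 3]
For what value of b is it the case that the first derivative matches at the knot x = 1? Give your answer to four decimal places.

p_0'(x) = 1/3 + 12·x - 6·x², so p_0'(1) = 19/3. On the right, p_1'(1) = b, so b = 19/3.

6.3333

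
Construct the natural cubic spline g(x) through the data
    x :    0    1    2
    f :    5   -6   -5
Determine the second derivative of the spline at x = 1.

Write M_i for g''(x_i). With h_i = 1, 1 and divided differences Δ_i = -11, 1, the continuity of g' gives the tridiagonal system
  1·M_0 + 4·M_1 + 1·M_2 = 6(Δ_1 - Δ_0) = 72
Natural end conditions: M_0 = M_2 = 0.
Forward elimination and back-substitution give M_0 = 0, M_1 = 18, M_2 = 0.

18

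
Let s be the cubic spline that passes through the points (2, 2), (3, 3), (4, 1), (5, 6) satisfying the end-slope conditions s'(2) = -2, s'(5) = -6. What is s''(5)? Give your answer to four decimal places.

-45.8667

With σ_i denoting the second derivative at x_i, h_i = 1, 1, 1, and Δ_i = (y_(i+1) − y_i)/h_i = 1, -2, 5:
  1·σ_0 + 4·σ_1 + 1·σ_2 = 6(Δ_1 - Δ_0) = -18
  1·σ_1 + 4·σ_2 + 1·σ_3 = 6(Δ_2 - Δ_1) = 42
Clamped end conditions give two more equations: 2h_0·σ_0 + h_0·σ_1 = 6(Δ_0 - s'(2)) = 18 and h_2·σ_2 + 2h_2·σ_3 = 6(s'(5) - Δ_2) = -66.
Solving the tridiagonal system: σ_0 = 248/15, σ_1 = -226/15, σ_2 = 386/15, σ_3 = -688/15.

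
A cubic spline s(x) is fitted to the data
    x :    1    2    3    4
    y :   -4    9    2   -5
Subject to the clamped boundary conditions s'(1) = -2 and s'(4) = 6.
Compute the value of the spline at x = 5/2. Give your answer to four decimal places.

8.3333

With m_i denoting the second derivative at x_i, h_i = 1, 1, 1, and Δ_i = (y_(i+1) − y_i)/h_i = 13, -7, -7:
  1·m_0 + 4·m_1 + 1·m_2 = 6(Δ_1 - Δ_0) = -120
  1·m_1 + 4·m_2 + 1·m_3 = 6(Δ_2 - Δ_1) = 0
Clamped end conditions give two more equations: 2h_0·m_0 + h_0·m_1 = 6(Δ_0 - s'(1)) = 90 and h_2·m_2 + 2h_2·m_3 = 6(s'(4) - Δ_2) = 78.
Solving the tridiagonal system: m_0 = 1034/15, m_1 = -718/15, m_2 = 38/15, m_3 = 566/15.
On [2, 3], s(x) = 9 + 128/15·(x - 2) - 359/15·(x - 2)² + 42/5·(x - 2)³.
With (x - 2) = 1/2: s(5/2) = 25/3.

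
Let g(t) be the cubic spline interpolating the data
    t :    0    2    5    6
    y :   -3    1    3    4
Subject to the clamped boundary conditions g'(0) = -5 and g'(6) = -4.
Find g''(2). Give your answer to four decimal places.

-4.5897

Write m_i for g''(x_i). With h_i = 2, 3, 1 and divided differences Δ_i = 2, 2/3, 1, the continuity of g' gives the tridiagonal system
  2·m_0 + 10·m_1 + 3·m_2 = 6(Δ_1 - Δ_0) = -8
  3·m_1 + 8·m_2 + 1·m_3 = 6(Δ_2 - Δ_1) = 2
Clamped end conditions give two more equations: 2h_0·m_0 + h_0·m_1 = 6(Δ_0 - g'(0)) = 42 and h_2·m_2 + 2h_2·m_3 = 6(g'(6) - Δ_2) = -30.
Solving: m_0 = 499/39, m_1 = -179/39, m_2 = 160/39, m_3 = -665/39.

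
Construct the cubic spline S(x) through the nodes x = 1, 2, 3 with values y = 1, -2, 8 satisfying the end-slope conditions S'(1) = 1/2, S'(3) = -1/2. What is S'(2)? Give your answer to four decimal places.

Put M_i = S'' at the i-th knot. Here h = (1, 1) and Δ = (-3, 10), so the interior equations h_(i-1)·M_(i-1) + 2(h_(i-1)+h_i)·M_i + h_i·M_(i+1) = 6(Δ_i − Δ_(i-1)) read
  1·M_0 + 4·M_1 + 1·M_2 = 6(Δ_1 - Δ_0) = 78
Clamped end conditions give two more equations: 2h_0·M_0 + h_0·M_1 = 6(Δ_0 - S'(1)) = -21 and h_1·M_1 + 2h_1·M_2 = 6(S'(3) - Δ_1) = -63.
Forward elimination and back-substitution give M_0 = -61/2, M_1 = 40, M_2 = -103/2.
On [2, 3], S'(x) = b_1 + 2c_1·(x - 2) + 3d_1·(x - 2)² with b_1 = Δ_1 - h_1(2M_1 + M_2)/6 = 21/4, c_1 = M_1/2 = 20, d_1 = (M_2 - M_1)/(6h_1) = -61/4. So S'(2) = 21/4.

5.2500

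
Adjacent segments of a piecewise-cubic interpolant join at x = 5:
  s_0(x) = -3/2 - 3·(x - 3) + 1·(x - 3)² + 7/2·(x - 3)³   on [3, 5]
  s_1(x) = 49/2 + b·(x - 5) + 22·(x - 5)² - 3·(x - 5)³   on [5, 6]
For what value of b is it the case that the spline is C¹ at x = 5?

43

s_0'(x) = -3 + 2·(x - 3) + 21/2·(x - 3)², so s_0'(5) = 43. On the right, s_1'(5) = b, so b = 43.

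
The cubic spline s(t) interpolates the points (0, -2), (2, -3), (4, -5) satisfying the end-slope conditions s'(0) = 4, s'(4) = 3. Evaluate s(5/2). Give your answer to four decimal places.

-4.4023

Write m_i for s''(x_i). With h_i = 2, 2 and divided differences Δ_i = -1/2, -1, the continuity of s' gives the tridiagonal system
  2·m_0 + 8·m_1 + 2·m_2 = 6(Δ_1 - Δ_0) = -3
Clamped end conditions give two more equations: 2h_0·m_0 + h_0·m_1 = 6(Δ_0 - s'(0)) = -27 and h_1·m_1 + 2h_1·m_2 = 6(s'(4) - Δ_1) = 24.
Forward elimination and back-substitution give m_0 = -53/8, m_1 = -1/4, m_2 = 49/8.
On [2, 4], s(t) = -3 - 23/8·(t - 2) - 1/8·(t - 2)² + 17/32·(t - 2)³.
With (t - 2) = 1/2: s(5/2) = -1127/256.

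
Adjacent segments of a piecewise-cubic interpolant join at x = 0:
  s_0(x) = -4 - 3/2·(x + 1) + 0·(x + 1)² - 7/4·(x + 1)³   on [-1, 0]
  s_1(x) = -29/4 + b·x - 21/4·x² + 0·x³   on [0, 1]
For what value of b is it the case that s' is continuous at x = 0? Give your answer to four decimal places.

s_0'(x) = -3/2 + 0·(x + 1) - 21/4·(x + 1)², so s_0'(0) = -27/4. On the right, s_1'(0) = b, so b = -27/4.

-6.7500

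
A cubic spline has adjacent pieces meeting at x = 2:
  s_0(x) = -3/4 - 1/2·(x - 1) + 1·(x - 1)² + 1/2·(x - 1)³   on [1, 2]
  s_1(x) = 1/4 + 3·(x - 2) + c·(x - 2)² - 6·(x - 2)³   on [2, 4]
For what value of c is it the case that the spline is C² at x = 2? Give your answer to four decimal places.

s_0''(x) = 2 + 3·(x - 1), so s_0''(2) = 5. On the right, s_1''(2) = 2c, so c = 5/2.

2.5000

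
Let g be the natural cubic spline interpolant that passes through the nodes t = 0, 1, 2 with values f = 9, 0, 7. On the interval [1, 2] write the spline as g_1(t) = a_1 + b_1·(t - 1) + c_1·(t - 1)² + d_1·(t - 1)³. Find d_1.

Write M_i for g''(x_i). With h_i = 1, 1 and divided differences Δ_i = -9, 7, the continuity of g' gives the tridiagonal system
  1·M_0 + 4·M_1 + 1·M_2 = 6(Δ_1 - Δ_0) = 96
Natural end conditions: M_0 = M_2 = 0.
Solving: M_0 = 0, M_1 = 24, M_2 = 0.
On [1, 2], with g_1(t) = a_1 + b_1·(t - 1) + c_1·(t - 1)² + d_1·(t - 1)³: c_1 = M_1/2 = 12, d_1 = (M_2 - M_1)/(6h_1) = -4, b_1 = Δ_1 - h_1(2M_1 + M_2)/6 = -1.

-4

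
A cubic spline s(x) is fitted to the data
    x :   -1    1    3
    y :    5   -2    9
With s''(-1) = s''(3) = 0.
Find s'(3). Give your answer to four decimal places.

With M_i denoting the second derivative at x_i, h_i = 2, 2, and Δ_i = (y_(i+1) − y_i)/h_i = -7/2, 11/2:
  2·M_0 + 8·M_1 + 2·M_2 = 6(Δ_1 - Δ_0) = 54
Natural end conditions: M_0 = M_2 = 0.
Forward elimination and back-substitution give M_0 = 0, M_1 = 27/4, M_2 = 0.
On [1, 3], s'(x) = b_1 + 2c_1·(x - 1) + 3d_1·(x - 1)² with b_1 = Δ_1 - h_1(2M_1 + M_2)/6 = 1, c_1 = M_1/2 = 27/8, d_1 = (M_2 - M_1)/(6h_1) = -9/16. So s'(3) = 31/4.

7.7500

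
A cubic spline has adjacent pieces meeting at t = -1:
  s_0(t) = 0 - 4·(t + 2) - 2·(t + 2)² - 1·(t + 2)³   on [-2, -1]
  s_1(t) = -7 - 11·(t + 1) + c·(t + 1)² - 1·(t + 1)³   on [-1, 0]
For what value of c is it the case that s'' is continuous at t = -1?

-5

s_0''(t) = -4 - 6·(t + 2), so s_0''(-1) = -10. On the right, s_1''(-1) = 2c, so c = -5.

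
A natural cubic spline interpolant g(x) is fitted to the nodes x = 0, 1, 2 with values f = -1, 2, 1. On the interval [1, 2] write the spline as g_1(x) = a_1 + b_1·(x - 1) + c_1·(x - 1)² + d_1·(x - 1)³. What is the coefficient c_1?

-3

With M_i denoting the second derivative at x_i, h_i = 1, 1, and Δ_i = (y_(i+1) − y_i)/h_i = 3, -1:
  1·M_0 + 4·M_1 + 1·M_2 = 6(Δ_1 - Δ_0) = -24
Natural end conditions: M_0 = M_2 = 0.
Solving: M_0 = 0, M_1 = -6, M_2 = 0.
On [1, 2], with g_1(x) = a_1 + b_1·(x - 1) + c_1·(x - 1)² + d_1·(x - 1)³: c_1 = M_1/2 = -3, d_1 = (M_2 - M_1)/(6h_1) = 1, b_1 = Δ_1 - h_1(2M_1 + M_2)/6 = 1.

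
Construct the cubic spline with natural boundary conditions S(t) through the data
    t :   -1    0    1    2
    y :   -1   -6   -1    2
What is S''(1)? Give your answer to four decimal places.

-7.2000

Let M_i = S''(x_i). Step sizes h_i = 1, 1, 1; slopes of the chords Δ_i = (y_(i+1) - y_i)/h_i = -5, 5, 3.
  1·M_0 + 4·M_1 + 1·M_2 = 6(Δ_1 - Δ_0) = 60
  1·M_1 + 4·M_2 + 1·M_3 = 6(Δ_2 - Δ_1) = -12
Natural end conditions: M_0 = M_3 = 0.
Solving the tridiagonal system: M_0 = 0, M_1 = 84/5, M_2 = -36/5, M_3 = 0.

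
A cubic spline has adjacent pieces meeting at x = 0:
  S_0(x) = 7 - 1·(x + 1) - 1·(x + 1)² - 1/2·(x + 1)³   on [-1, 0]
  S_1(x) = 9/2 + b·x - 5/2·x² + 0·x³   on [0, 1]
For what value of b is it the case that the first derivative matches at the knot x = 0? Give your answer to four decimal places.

S_0'(x) = -1 - 2·(x + 1) - 3/2·(x + 1)², so S_0'(0) = -9/2. On the right, S_1'(0) = b, so b = -9/2.

-4.5000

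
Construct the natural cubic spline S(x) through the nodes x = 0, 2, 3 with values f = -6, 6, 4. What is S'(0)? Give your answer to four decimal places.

8.6667

With σ_i denoting the second derivative at x_i, h_i = 2, 1, and Δ_i = (y_(i+1) − y_i)/h_i = 6, -2:
  2·σ_0 + 6·σ_1 + 1·σ_2 = 6(Δ_1 - Δ_0) = -48
Natural end conditions: σ_0 = σ_2 = 0.
Forward elimination and back-substitution give σ_0 = 0, σ_1 = -8, σ_2 = 0.
On [0, 2], S'(x) = b_0 + 2c_0·x + 3d_0·x² with b_0 = Δ_0 - h_0(2σ_0 + σ_1)/6 = 26/3, c_0 = σ_0/2 = 0, d_0 = (σ_1 - σ_0)/(6h_0) = -2/3. So S'(0) = 26/3.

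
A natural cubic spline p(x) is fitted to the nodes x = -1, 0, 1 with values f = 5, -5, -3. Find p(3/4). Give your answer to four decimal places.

Let σ_i = p''(x_i). Step sizes h_i = 1, 1; slopes of the chords Δ_i = (y_(i+1) - y_i)/h_i = -10, 2.
  1·σ_0 + 4·σ_1 + 1·σ_2 = 6(Δ_1 - Δ_0) = 72
Natural end conditions: σ_0 = σ_2 = 0.
Solving: σ_0 = 0, σ_1 = 18, σ_2 = 0.
On [0, 1], p(x) = -5 - 4·x + 9·x² - 3·x³.
With x = 3/4: p(3/4) = -269/64.

-4.2031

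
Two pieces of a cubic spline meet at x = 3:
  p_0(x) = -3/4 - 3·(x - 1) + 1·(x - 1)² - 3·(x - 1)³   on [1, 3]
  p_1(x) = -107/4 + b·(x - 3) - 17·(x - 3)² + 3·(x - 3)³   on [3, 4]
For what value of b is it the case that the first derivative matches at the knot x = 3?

p_0'(x) = -3 + 2·(x - 1) - 9·(x - 1)², so p_0'(3) = -35. On the right, p_1'(3) = b, so b = -35.

-35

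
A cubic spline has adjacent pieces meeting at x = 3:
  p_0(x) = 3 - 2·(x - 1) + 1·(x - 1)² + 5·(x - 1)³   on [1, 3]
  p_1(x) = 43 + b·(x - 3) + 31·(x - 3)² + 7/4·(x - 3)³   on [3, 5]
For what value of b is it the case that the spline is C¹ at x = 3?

p_0'(x) = -2 + 2·(x - 1) + 15·(x - 1)², so p_0'(3) = 62. On the right, p_1'(3) = b, so b = 62.

62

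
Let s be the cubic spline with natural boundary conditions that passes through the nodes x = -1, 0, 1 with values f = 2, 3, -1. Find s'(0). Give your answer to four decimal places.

Put M_i = s'' at the i-th knot. Here h = (1, 1) and Δ = (1, -4), so the interior equations h_(i-1)·M_(i-1) + 2(h_(i-1)+h_i)·M_i + h_i·M_(i+1) = 6(Δ_i − Δ_(i-1)) read
  1·M_0 + 4·M_1 + 1·M_2 = 6(Δ_1 - Δ_0) = -30
Natural end conditions: M_0 = M_2 = 0.
Solving: M_0 = 0, M_1 = -15/2, M_2 = 0.
On [0, 1], s'(x) = b_1 + 2c_1·x + 3d_1·x² with b_1 = Δ_1 - h_1(2M_1 + M_2)/6 = -3/2, c_1 = M_1/2 = -15/4, d_1 = (M_2 - M_1)/(6h_1) = 5/4. So s'(0) = -3/2.

-1.5000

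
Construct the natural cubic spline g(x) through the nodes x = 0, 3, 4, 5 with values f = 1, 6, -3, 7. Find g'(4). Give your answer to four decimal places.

-0.4946

Write M_i for g''(x_i). With h_i = 3, 1, 1 and divided differences Δ_i = 5/3, -9, 10, the continuity of g' gives the tridiagonal system
  3·M_0 + 8·M_1 + 1·M_2 = 6(Δ_1 - Δ_0) = -64
  1·M_1 + 4·M_2 + 1·M_3 = 6(Δ_2 - Δ_1) = 114
Natural end conditions: M_0 = M_3 = 0.
Solving: M_0 = 0, M_1 = -370/31, M_2 = 976/31, M_3 = 0.
On [4, 5], g'(x) = b_2 + 2c_2·(x - 4) + 3d_2·(x - 4)² with b_2 = Δ_2 - h_2(2M_2 + M_3)/6 = -46/93, c_2 = M_2/2 = 488/31, d_2 = (M_3 - M_2)/(6h_2) = -488/93. So g'(4) = -46/93.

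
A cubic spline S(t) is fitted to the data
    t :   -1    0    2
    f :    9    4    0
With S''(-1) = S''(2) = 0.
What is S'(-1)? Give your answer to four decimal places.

-5.5000

Write M_i for S''(x_i). With h_i = 1, 2 and divided differences Δ_i = -5, -2, the continuity of S' gives the tridiagonal system
  1·M_0 + 6·M_1 + 2·M_2 = 6(Δ_1 - Δ_0) = 18
Natural end conditions: M_0 = M_2 = 0.
Hence M_0 = 0, M_1 = 3, M_2 = 0.
On [-1, 0], S'(t) = b_0 + 2c_0·(t + 1) + 3d_0·(t + 1)² with b_0 = Δ_0 - h_0(2M_0 + M_1)/6 = -11/2, c_0 = M_0/2 = 0, d_0 = (M_1 - M_0)/(6h_0) = 1/2. So S'(-1) = -11/2.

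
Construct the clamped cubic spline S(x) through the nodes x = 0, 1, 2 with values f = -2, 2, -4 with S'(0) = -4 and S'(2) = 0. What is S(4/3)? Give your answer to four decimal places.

0.3704

Let m_i = S''(x_i). Step sizes h_i = 1, 1; slopes of the chords Δ_i = (y_(i+1) - y_i)/h_i = 4, -6.
  1·m_0 + 4·m_1 + 1·m_2 = 6(Δ_1 - Δ_0) = -60
Clamped end conditions give two more equations: 2h_0·m_0 + h_0·m_1 = 6(Δ_0 - S'(0)) = 48 and h_1·m_1 + 2h_1·m_2 = 6(S'(2) - Δ_1) = 36.
Solving the tridiagonal system: m_0 = 41, m_1 = -34, m_2 = 35.
On [1, 2], S(x) = 2 - 1/2·(x - 1) - 17·(x - 1)² + 23/2·(x - 1)³.
With (x - 1) = 1/3: S(4/3) = 10/27.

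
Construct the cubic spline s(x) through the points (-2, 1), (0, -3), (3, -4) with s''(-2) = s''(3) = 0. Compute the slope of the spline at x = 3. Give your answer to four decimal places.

0.1667

With m_i denoting the second derivative at x_i, h_i = 2, 3, and Δ_i = (y_(i+1) − y_i)/h_i = -2, -1/3:
  2·m_0 + 10·m_1 + 3·m_2 = 6(Δ_1 - Δ_0) = 10
Natural end conditions: m_0 = m_2 = 0.
Forward elimination and back-substitution give m_0 = 0, m_1 = 1, m_2 = 0.
On [0, 3], s'(x) = b_1 + 2c_1·x + 3d_1·x² with b_1 = Δ_1 - h_1(2m_1 + m_2)/6 = -4/3, c_1 = m_1/2 = 1/2, d_1 = (m_2 - m_1)/(6h_1) = -1/18. So s'(3) = 1/6.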